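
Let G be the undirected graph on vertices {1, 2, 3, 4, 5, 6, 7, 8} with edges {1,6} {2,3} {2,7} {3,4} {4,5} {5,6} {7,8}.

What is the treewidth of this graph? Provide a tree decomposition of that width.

Treewidth 1.
One such decomposition:
Bags: B1 = {1, 6}  B2 = {5, 6}  B3 = {4, 5}  B4 = {3, 4}  B5 = {2, 3}  B6 = {2, 7}  B7 = {7, 8}
Tree: B1–B2, B2–B3, B3–B4, B4–B5, B5–B6, B6–B7

The largest bag has 2 vertices, giving width 1; this decomposition certifies tw(G) ≤ 1. Since G has at least one edge (e.g. 1–6), it is not an edgeless graph, so tw(G) ≥ 1. The upper and lower bounds meet at 1, so that is the treewidth.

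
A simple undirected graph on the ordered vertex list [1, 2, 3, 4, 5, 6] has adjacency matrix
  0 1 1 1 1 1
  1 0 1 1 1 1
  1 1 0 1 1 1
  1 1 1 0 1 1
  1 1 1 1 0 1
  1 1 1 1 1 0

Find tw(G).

A width-5 tree decomposition is:
Bags: B1 = {1, 2, 3, 4, 5, 6}
Tree: (single bag)
With just one bag of size 6, the width is 6 − 1 = 5, so tw(G) ≤ 5. Conversely, {1, 2, 3, 4, 5, 6} is a clique of size 6, and the vertices of any clique must share a bag in every tree decomposition; so some bag has ≥ 6 vertices and tw(G) ≥ 5. Therefore the treewidth is 5.

5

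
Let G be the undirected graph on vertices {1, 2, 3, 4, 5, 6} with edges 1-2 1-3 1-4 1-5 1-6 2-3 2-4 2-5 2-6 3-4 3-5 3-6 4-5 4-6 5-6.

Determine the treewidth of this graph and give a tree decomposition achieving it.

With just one bag of size 6, the width is 6 − 1 = 5, so tw(G) ≤ 5. On the other hand G contains the 6-clique {1, 2, 3, 4, 5, 6}. A clique must lie in a single bag of any decomposition, so no decomposition can have width below 5. Therefore the treewidth is 5.

Treewidth 5.
Bags: B1 = {1, 2, 3, 4, 5, 6}
Tree: (single bag)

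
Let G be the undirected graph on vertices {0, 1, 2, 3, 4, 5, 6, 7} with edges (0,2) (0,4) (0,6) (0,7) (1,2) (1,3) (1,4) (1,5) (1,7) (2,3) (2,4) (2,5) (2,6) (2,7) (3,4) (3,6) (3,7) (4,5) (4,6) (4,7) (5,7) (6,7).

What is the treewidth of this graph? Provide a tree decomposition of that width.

The largest bag has 5 vertices, giving width 4; this decomposition certifies tw(G) ≤ 4. For the lower bound, the 5 vertices {0, 2, 4, 6, 7} are pairwise adjacent, and any tree decomposition puts a clique entirely inside one bag — forcing width ≥ 4. Therefore the treewidth is 4.

Treewidth 4.
One such decomposition:
Bags: B1 = {1, 2, 3, 4, 7}  B2 = {2, 3, 4, 6, 7}  B3 = {1, 2, 4, 5, 7}  B4 = {0, 2, 4, 6, 7}
Tree: B1–B2, B1–B3, B2–B4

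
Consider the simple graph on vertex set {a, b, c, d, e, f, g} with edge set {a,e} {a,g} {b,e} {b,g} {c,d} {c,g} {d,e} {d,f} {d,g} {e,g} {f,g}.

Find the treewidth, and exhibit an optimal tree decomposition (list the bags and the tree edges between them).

Each bag holds 3 vertices, so the decomposition has width 2, which upper-bounds the treewidth. Conversely, {d, e, g} is a clique of size 3, and the vertices of any clique must share a bag in every tree decomposition; so some bag has ≥ 3 vertices and tw(G) ≥ 2. Therefore the treewidth is 2.

Treewidth 2.
One such decomposition:
Bags: B1 = {d, e, g}  B2 = {b, e, g}  B3 = {d, f, g}  B4 = {a, e, g}  B5 = {c, d, g}
Tree: B1–B2, B1–B3, B2–B4, B1–B5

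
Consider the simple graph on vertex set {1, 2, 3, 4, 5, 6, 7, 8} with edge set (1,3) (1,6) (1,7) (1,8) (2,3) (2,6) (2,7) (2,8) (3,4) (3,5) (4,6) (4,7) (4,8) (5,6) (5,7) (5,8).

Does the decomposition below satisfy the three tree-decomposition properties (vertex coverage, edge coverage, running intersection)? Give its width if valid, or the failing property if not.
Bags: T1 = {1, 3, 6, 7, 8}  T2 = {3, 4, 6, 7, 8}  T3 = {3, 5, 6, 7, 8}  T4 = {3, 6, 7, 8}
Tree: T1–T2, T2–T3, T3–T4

A tree decomposition must satisfy three properties: every vertex lies in some bag; for every edge, both endpoints lie together in some bag; and for every vertex, the bags containing it form a connected subtree. Here vertex 2 appears in no bag, so the decomposition is invalid.

No — vertex 2 appears in no bag.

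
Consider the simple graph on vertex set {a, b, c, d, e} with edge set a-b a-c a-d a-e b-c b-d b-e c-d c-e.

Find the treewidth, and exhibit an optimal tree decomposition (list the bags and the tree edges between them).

The largest bag has 4 vertices, giving width 3; this decomposition certifies tw(G) ≤ 3. For the lower bound, the 4 vertices {a, b, c, d} are pairwise adjacent, and any tree decomposition puts a clique entirely inside one bag — forcing width ≥ 3. Therefore the treewidth is 3.

Treewidth 3.
One such decomposition:
Bags: B1 = {a, b, c, d}  B2 = {a, b, c, e}
Tree: B1–B2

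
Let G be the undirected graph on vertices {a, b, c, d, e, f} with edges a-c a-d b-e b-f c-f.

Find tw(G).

1

A width-1 tree decomposition is:
Bags: B1 = {b, e}  B2 = {b, f}  B3 = {c, f}  B4 = {a, c}  B5 = {a, d}
Tree: B1–B2, B2–B3, B3–B4, B4–B5
The largest bag has 2 vertices, giving width 1; this decomposition certifies tw(G) ≤ 1. G has an edge, so its treewidth is at least 1. Therefore the treewidth is 1.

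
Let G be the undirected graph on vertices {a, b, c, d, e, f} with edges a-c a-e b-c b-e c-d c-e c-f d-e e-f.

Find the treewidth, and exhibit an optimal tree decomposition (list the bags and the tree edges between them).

Each bag holds 3 vertices, so the decomposition has width 2, which upper-bounds the treewidth. For the lower bound, the 3 vertices {c, d, e} are pairwise adjacent, and any tree decomposition puts a clique entirely inside one bag — forcing width ≥ 2. Hence tw(G) = 2 exactly.

Treewidth 2.
Bags: B1 = {c, e, f}  B2 = {a, c, e}  B3 = {b, c, e}  B4 = {c, d, e}
Tree: B1–B2, B1–B3, B1–B4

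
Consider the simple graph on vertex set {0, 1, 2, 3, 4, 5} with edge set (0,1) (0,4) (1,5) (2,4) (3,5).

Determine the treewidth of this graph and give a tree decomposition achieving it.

The largest bag has 2 vertices, giving width 1; this decomposition certifies tw(G) ≤ 1. Any graph with an edge has treewidth ≥ 1, and G has the edge 2–4. The upper and lower bounds meet at 1, so that is the treewidth.

Treewidth 1.
One such decomposition:
Bags: B1 = {2, 4}  B2 = {0, 4}  B3 = {0, 1}  B4 = {1, 5}  B5 = {3, 5}
Tree: B1–B2, B2–B3, B3–B4, B4–B5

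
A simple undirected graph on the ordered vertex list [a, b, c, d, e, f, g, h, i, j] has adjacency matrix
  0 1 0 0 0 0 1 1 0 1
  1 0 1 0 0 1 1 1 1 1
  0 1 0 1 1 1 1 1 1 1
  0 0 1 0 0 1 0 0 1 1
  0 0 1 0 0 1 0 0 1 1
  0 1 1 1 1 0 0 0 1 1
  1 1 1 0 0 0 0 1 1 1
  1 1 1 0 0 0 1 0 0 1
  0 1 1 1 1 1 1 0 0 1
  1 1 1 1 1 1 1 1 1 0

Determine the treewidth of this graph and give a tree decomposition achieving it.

Every bag has size at most 5, so the width is 5 − 1 = 4 and tw(G) ≤ 4. For the lower bound, the 5 vertices {b, c, g, h, j} are pairwise adjacent, and any tree decomposition puts a clique entirely inside one bag — forcing width ≥ 4. The upper and lower bounds meet at 4, so that is the treewidth.

Treewidth 4.
One optimal decomposition is:
Bags: B1 = {b, c, f, i, j}  B2 = {b, c, g, i, j}  B3 = {c, d, f, i, j}  B4 = {b, c, g, h, j}  B5 = {c, e, f, i, j}  B6 = {a, b, g, h, j}
Tree: B1–B2, B1–B3, B2–B4, B1–B5, B4–B6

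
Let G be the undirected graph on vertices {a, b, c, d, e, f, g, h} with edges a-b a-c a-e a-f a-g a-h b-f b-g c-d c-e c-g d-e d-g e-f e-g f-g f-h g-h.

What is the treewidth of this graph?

A width-3 tree decomposition is:
Bags: B1 = {c, d, e, g}  B2 = {a, c, e, g}  B3 = {a, e, f, g}  B4 = {a, f, g, h}  B5 = {a, b, f, g}
Tree: B1–B2, B2–B3, B3–B4, B4–B5
Every bag has size at most 4, so the width is 4 − 1 = 3 and tw(G) ≤ 3. Conversely, {c, d, e, g} is a clique of size 4, and the vertices of any clique must share a bag in every tree decomposition; so some bag has ≥ 4 vertices and tw(G) ≥ 3. The upper and lower bounds meet at 3, so that is the treewidth.

3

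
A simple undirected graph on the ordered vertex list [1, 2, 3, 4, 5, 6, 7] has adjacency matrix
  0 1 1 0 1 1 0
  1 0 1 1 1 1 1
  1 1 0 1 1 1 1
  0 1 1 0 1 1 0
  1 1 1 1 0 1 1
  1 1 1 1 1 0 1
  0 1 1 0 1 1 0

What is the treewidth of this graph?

4

A width-4 tree decomposition is:
Bags: B1 = {2, 3, 4, 5, 6}  B2 = {1, 2, 3, 5, 6}  B3 = {2, 3, 5, 6, 7}
Tree: B1–B2, B1–B3
Every bag has size at most 5, so the width is 5 − 1 = 4 and tw(G) ≤ 4. For the lower bound, the 5 vertices {1, 2, 3, 5, 6} are pairwise adjacent, and any tree decomposition puts a clique entirely inside one bag — forcing width ≥ 4. The upper and lower bounds meet at 4, so that is the treewidth.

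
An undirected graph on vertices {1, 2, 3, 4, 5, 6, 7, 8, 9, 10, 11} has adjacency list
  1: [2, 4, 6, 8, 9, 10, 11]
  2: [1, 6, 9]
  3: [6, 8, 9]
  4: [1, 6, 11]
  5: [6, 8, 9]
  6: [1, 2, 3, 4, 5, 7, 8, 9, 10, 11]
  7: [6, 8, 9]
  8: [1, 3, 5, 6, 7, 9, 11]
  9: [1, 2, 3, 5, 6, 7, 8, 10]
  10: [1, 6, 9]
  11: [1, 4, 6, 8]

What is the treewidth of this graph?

A width-3 tree decomposition is:
Bags: B1 = {1, 2, 6, 9}  B2 = {1, 6, 8, 9}  B3 = {3, 6, 8, 9}  B4 = {5, 6, 8, 9}  B5 = {1, 6, 8, 11}  B6 = {1, 6, 9, 10}  B7 = {1, 4, 6, 11}  B8 = {6, 7, 8, 9}
Tree: B1–B2, B2–B3, B2–B4, B2–B5, B2–B6, B5–B7, B2–B8
The largest bag has 4 vertices, giving width 3; this decomposition certifies tw(G) ≤ 3. On the other hand G contains the 4-clique {1, 6, 8, 9}. A clique must lie in a single bag of any decomposition, so no decomposition can have width below 3. Therefore the treewidth is 3.

3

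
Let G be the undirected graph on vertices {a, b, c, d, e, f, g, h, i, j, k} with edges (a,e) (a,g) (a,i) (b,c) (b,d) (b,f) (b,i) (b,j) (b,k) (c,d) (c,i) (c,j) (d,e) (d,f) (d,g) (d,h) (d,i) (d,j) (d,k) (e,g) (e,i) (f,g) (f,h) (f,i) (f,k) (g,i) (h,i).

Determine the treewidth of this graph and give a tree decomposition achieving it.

Treewidth 3.
Bags: B1 = {d, f, g, i}  B2 = {d, e, g, i}  B3 = {a, e, g, i}  B4 = {b, d, f, i}  B5 = {b, c, d, i}  B6 = {b, c, d, j}  B7 = {d, f, h, i}  B8 = {b, d, f, k}
Tree: B1–B2, B2–B3, B1–B4, B4–B5, B5–B6, B4–B7, B4–B8

The largest bag has 4 vertices, giving width 3; this decomposition certifies tw(G) ≤ 3. Conversely, {b, c, d, j} is a clique of size 4, and the vertices of any clique must share a bag in every tree decomposition; so some bag has ≥ 4 vertices and tw(G) ≥ 3. Combining the bounds, tw(G) = 3.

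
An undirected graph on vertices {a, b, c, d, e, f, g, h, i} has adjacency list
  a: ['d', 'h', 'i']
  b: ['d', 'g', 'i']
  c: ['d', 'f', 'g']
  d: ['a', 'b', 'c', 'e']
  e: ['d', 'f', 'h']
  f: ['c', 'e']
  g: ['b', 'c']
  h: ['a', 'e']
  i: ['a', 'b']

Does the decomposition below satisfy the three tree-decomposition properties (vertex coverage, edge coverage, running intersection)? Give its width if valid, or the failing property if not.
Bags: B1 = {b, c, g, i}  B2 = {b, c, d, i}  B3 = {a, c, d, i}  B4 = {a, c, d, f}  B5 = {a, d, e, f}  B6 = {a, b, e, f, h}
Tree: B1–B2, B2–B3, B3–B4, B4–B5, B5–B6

A tree decomposition must satisfy three properties: every vertex lies in some bag; for every edge, both endpoints lie together in some bag; and for every vertex, the bags containing it form a connected subtree. Here bags containing vertex b are not connected in the tree, so the decomposition is invalid.

No — bags containing vertex b are not connected in the tree.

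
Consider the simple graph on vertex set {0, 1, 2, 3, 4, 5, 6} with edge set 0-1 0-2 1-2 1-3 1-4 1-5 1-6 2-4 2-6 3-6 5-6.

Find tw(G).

2

A width-2 tree decomposition is:
Bags: B1 = {0, 1, 2}  B2 = {1, 2, 6}  B3 = {1, 2, 4}  B4 = {1, 5, 6}  B5 = {1, 3, 6}
Tree: B1–B2, B1–B3, B2–B4, B4–B5
Each bag holds 3 vertices, so the decomposition has width 2, which upper-bounds the treewidth. For the lower bound, the 3 vertices {0, 1, 2} are pairwise adjacent, and any tree decomposition puts a clique entirely inside one bag — forcing width ≥ 2. Therefore the treewidth is 2.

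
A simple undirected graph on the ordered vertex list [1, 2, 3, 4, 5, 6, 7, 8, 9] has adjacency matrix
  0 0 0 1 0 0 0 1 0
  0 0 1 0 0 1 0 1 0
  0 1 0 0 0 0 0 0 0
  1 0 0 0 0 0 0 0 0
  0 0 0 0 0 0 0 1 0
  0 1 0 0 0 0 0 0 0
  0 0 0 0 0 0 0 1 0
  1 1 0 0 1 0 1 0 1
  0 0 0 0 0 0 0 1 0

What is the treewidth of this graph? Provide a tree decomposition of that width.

Every bag has size at most 2, so the width is 2 − 1 = 1 and tw(G) ≤ 1. Since G has at least one edge (e.g. 1–8), it is not an edgeless graph, so tw(G) ≥ 1. Hence tw(G) = 1 exactly.

Treewidth 1.
Bags: B1 = {1, 8}  B2 = {1, 4}  B3 = {2, 8}  B4 = {2, 6}  B5 = {7, 8}  B6 = {2, 3}  B7 = {5, 8}  B8 = {8, 9}
Tree: B1–B2, B1–B3, B3–B4, B3–B5, B3–B6, B3–B7, B3–B8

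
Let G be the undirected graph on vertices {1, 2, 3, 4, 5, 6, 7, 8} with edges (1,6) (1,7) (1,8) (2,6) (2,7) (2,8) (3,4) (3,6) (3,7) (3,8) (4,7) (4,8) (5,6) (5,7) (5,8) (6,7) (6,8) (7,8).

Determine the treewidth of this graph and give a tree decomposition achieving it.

The largest bag has 4 vertices, giving width 3; this decomposition certifies tw(G) ≤ 3. Conversely, {3, 4, 7, 8} is a clique of size 4, and the vertices of any clique must share a bag in every tree decomposition; so some bag has ≥ 4 vertices and tw(G) ≥ 3. Combining the bounds, tw(G) = 3.

Treewidth 3.
One such decomposition:
Bags: B1 = {1, 6, 7, 8}  B2 = {3, 6, 7, 8}  B3 = {3, 4, 7, 8}  B4 = {2, 6, 7, 8}  B5 = {5, 6, 7, 8}
Tree: B1–B2, B2–B3, B2–B4, B1–B5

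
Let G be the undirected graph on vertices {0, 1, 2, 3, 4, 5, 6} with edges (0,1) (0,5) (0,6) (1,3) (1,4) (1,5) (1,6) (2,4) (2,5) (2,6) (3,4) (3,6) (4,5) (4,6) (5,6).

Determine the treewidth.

3

A width-3 tree decomposition is:
Bags: B1 = {1, 4, 5, 6}  B2 = {0, 1, 5, 6}  B3 = {1, 3, 4, 6}  B4 = {2, 4, 5, 6}
Tree: B1–B2, B1–B3, B1–B4
Each bag holds 4 vertices, so the decomposition has width 3, which upper-bounds the treewidth. For the lower bound, the 4 vertices {0, 1, 5, 6} are pairwise adjacent, and any tree decomposition puts a clique entirely inside one bag — forcing width ≥ 3. Therefore the treewidth is 3.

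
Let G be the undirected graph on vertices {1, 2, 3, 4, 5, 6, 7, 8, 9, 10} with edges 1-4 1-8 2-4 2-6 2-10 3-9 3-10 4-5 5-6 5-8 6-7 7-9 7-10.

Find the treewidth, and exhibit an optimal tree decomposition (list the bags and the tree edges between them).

Every bag has size at most 3, so the width is 3 − 1 = 2 and tw(G) ≤ 2. For the lower bound, G contains the cycle 1–8–5–4–1, so G is not a forest; only forests have treewidth ≤ 1, hence tw(G) ≥ 2. The upper and lower bounds meet at 2, so that is the treewidth.

Treewidth 2.
Bags: B1 = {1, 4, 8}  B2 = {4, 5, 8}  B3 = {2, 4, 5}  B4 = {2, 5, 6}  B5 = {2, 6, 10}  B6 = {6, 7, 10}  B7 = {3, 7, 10}  B8 = {3, 7, 9}
Tree: B1–B2, B2–B3, B3–B4, B4–B5, B5–B6, B6–B7, B7–B8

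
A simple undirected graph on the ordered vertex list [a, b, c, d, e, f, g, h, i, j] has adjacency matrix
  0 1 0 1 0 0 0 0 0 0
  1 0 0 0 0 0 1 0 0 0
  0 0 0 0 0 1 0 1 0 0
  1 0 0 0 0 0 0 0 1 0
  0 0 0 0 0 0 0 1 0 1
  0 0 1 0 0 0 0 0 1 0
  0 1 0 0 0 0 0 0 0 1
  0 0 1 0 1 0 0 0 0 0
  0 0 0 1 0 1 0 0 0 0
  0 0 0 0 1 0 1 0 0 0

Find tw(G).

A width-2 tree decomposition is:
Bags: B1 = {d, f, i}  B2 = {a, d, f}  B3 = {a, b, f}  B4 = {b, f, g}  B5 = {f, g, j}  B6 = {e, f, j}  B7 = {e, f, h}  B8 = {c, f, h}
Tree: B1–B2, B2–B3, B3–B4, B4–B5, B5–B6, B6–B7, B7–B8
Each bag holds 3 vertices, so the decomposition has width 2, which upper-bounds the treewidth. The edges f–i–d–a–b–g–j–e–h–c–f form a cycle, so G is not a tree and its treewidth is at least 2. Combining the bounds, tw(G) = 2.

2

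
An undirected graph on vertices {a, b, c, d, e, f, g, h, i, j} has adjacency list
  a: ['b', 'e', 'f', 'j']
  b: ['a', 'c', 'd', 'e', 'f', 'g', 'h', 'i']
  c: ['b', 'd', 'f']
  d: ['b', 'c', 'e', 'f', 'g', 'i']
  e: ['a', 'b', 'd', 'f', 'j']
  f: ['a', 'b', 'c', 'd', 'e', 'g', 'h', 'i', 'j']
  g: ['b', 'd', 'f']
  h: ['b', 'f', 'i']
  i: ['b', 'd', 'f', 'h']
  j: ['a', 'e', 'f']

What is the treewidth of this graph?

3

A width-3 tree decomposition is:
Bags: B1 = {b, d, e, f}  B2 = {a, b, e, f}  B3 = {a, e, f, j}  B4 = {b, d, f, i}  B5 = {b, c, d, f}  B6 = {b, f, h, i}  B7 = {b, d, f, g}
Tree: B1–B2, B2–B3, B1–B4, B4–B5, B4–B6, B4–B7
The largest bag has 4 vertices, giving width 3; this decomposition certifies tw(G) ≤ 3. Conversely, {a, e, f, j} is a clique of size 4, and the vertices of any clique must share a bag in every tree decomposition; so some bag has ≥ 4 vertices and tw(G) ≥ 3. Hence tw(G) = 3 exactly.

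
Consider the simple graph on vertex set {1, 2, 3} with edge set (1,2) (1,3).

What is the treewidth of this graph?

A width-1 tree decomposition is:
Bags: B1 = {1, 3}  B2 = {1, 2}
Tree: B1–B2
Every bag has size at most 2, so the width is 2 − 1 = 1 and tw(G) ≤ 1. G has an edge, so its treewidth is at least 1. Therefore the treewidth is 1.

1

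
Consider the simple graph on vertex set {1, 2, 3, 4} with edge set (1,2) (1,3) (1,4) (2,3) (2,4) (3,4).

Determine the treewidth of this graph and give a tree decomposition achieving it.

With just one bag of size 4, the width is 4 − 1 = 3, so tw(G) ≤ 3. On the other hand G contains the 4-clique {1, 2, 3, 4}. A clique must lie in a single bag of any decomposition, so no decomposition can have width below 3. Combining the bounds, tw(G) = 3.

Treewidth 3.
One optimal decomposition is:
Bags: B1 = {1, 2, 3, 4}
Tree: (single bag)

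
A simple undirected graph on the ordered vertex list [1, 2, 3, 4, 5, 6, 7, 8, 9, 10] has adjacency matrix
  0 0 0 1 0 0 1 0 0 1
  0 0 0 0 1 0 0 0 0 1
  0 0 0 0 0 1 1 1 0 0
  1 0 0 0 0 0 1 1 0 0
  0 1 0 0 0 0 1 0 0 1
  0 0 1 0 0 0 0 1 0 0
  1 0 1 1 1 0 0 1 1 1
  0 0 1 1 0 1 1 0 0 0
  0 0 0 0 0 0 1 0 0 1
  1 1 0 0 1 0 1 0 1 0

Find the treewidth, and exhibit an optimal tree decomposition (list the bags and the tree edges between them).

Treewidth 2.
One optimal decomposition is:
Bags: B1 = {7, 9, 10}  B2 = {1, 7, 10}  B3 = {1, 4, 7}  B4 = {4, 7, 8}  B5 = {3, 7, 8}  B6 = {3, 6, 8}  B7 = {5, 7, 10}  B8 = {2, 5, 10}
Tree: B1–B2, B2–B3, B3–B4, B4–B5, B5–B6, B2–B7, B7–B8

Each bag holds 3 vertices, so the decomposition has width 2, which upper-bounds the treewidth. Conversely, {2, 5, 10} is a clique of size 3, and the vertices of any clique must share a bag in every tree decomposition; so some bag has ≥ 3 vertices and tw(G) ≥ 2. Therefore the treewidth is 2.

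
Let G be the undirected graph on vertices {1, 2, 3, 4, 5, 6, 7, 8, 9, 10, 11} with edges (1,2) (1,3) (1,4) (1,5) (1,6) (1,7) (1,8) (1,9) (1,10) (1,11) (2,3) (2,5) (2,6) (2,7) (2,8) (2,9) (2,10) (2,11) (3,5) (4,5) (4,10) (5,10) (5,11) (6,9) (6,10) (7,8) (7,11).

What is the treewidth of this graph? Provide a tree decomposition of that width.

Each bag holds 4 vertices, so the decomposition has width 3, which upper-bounds the treewidth. On the other hand G contains the 4-clique {1, 2, 3, 5}. A clique must lie in a single bag of any decomposition, so no decomposition can have width below 3. Therefore the treewidth is 3.

Treewidth 3.
One such decomposition:
Bags: B1 = {1, 4, 5, 10}  B2 = {1, 2, 5, 10}  B3 = {1, 2, 6, 10}  B4 = {1, 2, 3, 5}  B5 = {1, 2, 5, 11}  B6 = {1, 2, 7, 11}  B7 = {1, 2, 7, 8}  B8 = {1, 2, 6, 9}
Tree: B1–B2, B2–B3, B2–B4, B2–B5, B5–B6, B6–B7, B3–B8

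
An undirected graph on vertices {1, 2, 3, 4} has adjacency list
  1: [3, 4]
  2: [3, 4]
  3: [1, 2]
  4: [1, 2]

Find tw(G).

A width-2 tree decomposition is:
Bags: B1 = {1, 3, 4}  B2 = {2, 3, 4}
Tree: B1–B2
Every bag has size at most 3, so the width is 3 − 1 = 2 and tw(G) ≤ 2. For the lower bound, G contains the cycle 4–1–3–2–4, so G is not a forest; only forests have treewidth ≤ 1, hence tw(G) ≥ 2. Hence tw(G) = 2 exactly.

2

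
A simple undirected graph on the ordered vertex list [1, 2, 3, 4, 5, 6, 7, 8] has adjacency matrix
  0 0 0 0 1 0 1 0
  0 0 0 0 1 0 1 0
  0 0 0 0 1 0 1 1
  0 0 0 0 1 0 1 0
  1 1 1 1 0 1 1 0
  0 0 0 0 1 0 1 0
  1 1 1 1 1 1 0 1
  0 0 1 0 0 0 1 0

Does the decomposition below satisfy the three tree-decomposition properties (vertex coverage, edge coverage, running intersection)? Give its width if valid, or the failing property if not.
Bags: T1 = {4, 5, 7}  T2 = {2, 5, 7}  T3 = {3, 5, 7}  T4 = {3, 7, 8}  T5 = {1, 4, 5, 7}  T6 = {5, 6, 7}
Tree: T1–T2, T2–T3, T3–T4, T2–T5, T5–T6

No — bags containing vertex 4 are not connected in the tree.

A tree decomposition must satisfy three properties: every vertex lies in some bag; for every edge, both endpoints lie together in some bag; and for every vertex, the bags containing it form a connected subtree. Here bags containing vertex 4 are not connected in the tree, so the decomposition is invalid.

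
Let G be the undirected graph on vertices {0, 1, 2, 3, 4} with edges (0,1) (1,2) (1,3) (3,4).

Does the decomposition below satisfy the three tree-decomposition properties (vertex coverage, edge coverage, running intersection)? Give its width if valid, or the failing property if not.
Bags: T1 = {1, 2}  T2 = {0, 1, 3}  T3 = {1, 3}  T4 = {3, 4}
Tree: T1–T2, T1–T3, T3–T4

A tree decomposition must satisfy three properties: every vertex lies in some bag; for every edge, both endpoints lie together in some bag; and for every vertex, the bags containing it form a connected subtree. Here bags containing vertex 3 are not connected in the tree, so the decomposition is invalid.

No — bags containing vertex 3 are not connected in the tree.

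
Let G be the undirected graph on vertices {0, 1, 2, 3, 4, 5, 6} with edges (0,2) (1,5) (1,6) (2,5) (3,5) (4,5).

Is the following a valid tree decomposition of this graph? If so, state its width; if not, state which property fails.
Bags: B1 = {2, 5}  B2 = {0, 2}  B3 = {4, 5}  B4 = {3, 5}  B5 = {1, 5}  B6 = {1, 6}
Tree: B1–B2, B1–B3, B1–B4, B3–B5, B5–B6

Every vertex of G appears in some bag (union = {0, 1, 2, 3, 4, 5, 6}); every edge is covered by a bag; and for each vertex v the set of bags containing v is connected in the bag tree. The decomposition is therefore valid. The largest bag has 2 vertices, so the width is 1.

Yes; width 1.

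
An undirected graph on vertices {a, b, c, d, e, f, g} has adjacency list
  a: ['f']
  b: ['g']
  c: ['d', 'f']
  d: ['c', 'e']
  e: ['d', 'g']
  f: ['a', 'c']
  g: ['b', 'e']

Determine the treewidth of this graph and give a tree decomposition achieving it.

Each bag holds 2 vertices, so the decomposition has width 1, which upper-bounds the treewidth. Any graph with an edge has treewidth ≥ 1, and G has the edge a–f. Combining the bounds, tw(G) = 1.

Treewidth 1.
One such decomposition:
Bags: B1 = {a, f}  B2 = {c, f}  B3 = {c, d}  B4 = {d, e}  B5 = {e, g}  B6 = {b, g}
Tree: B1–B2, B2–B3, B3–B4, B4–B5, B5–B6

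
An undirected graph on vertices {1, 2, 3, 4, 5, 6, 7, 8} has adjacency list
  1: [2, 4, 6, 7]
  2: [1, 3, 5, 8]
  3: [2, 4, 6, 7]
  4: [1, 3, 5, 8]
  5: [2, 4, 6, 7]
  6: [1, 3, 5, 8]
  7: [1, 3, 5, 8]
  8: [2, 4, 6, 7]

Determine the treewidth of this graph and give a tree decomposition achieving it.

Treewidth 4.
Bags: B1 = {2, 4, 5, 6, 7}  B2 = {2, 3, 4, 6, 7}  B3 = {2, 4, 6, 7, 8}  B4 = {1, 2, 4, 6, 7}
Tree: B1–B2, B2–B3, B3–B4

Each bag holds 5 vertices, so the decomposition has width 4, which upper-bounds the treewidth. For the lower bound: the 5 vertex sets {5,6}, {2,3}, {7,8}, {4}, {1} are disjoint, each induces a connected subgraph, and every pair is joined by at least one edge of G. Contracting each set to a single vertex therefore yields K_{5} as a minor, and since treewidth is minor-monotone, tw(G) ≥ tw(K_{5}) = 4. Hence tw(G) = 4 exactly.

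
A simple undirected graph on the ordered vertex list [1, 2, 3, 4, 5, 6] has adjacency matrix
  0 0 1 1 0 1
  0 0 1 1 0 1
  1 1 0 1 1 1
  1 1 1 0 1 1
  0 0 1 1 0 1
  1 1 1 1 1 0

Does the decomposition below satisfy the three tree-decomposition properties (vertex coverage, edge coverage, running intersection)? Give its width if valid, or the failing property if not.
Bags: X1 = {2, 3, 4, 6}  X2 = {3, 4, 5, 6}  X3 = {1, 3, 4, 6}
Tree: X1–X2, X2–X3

Vertex coverage: the bags together contain {1, 2, 3, 4, 5, 6}, the full vertex set. Edge coverage: each edge of G has both endpoints in at least one bag. Running intersection: for every vertex, the bags containing it form a connected subtree. All three properties hold, so this is a valid tree decomposition of width max|bag| − 1 = 3, and hence tw(G) ≤ 3.

Yes; width 3.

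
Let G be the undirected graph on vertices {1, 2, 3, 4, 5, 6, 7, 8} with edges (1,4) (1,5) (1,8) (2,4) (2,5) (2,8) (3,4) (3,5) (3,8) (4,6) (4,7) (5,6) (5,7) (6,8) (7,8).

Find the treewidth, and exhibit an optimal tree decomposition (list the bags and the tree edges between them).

Every bag has size at most 4, so the width is 4 − 1 = 3 and tw(G) ≤ 3. For the lower bound: the 4 vertex sets {2,5}, {4,6}, {8}, {3} are disjoint, each induces a connected subgraph, and every pair is joined by at least one edge of G. Contracting each set to a single vertex therefore yields K_{4} as a minor, and since treewidth is minor-monotone, tw(G) ≥ tw(K_{4}) = 3. Combining the bounds, tw(G) = 3.

Treewidth 3.
Bags: B1 = {2, 4, 5, 8}  B2 = {4, 5, 6, 8}  B3 = {3, 4, 5, 8}  B4 = {4, 5, 7, 8}  B5 = {1, 4, 5, 8}
Tree: B1–B2, B2–B3, B3–B4, B4–B5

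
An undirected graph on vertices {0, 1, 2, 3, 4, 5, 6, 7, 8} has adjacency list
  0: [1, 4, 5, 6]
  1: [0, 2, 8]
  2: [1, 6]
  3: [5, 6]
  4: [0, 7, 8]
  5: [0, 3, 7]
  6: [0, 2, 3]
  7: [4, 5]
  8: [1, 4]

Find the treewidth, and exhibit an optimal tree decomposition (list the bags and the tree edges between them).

Treewidth 3.
Bags: B1 = {3, 4, 5, 7}  B2 = {0, 3, 4, 5}  B3 = {0, 3, 4, 6}  B4 = {0, 4, 6, 8}  B5 = {0, 1, 6, 8}  B6 = {1, 2, 6, 8}
Tree: B1–B2, B2–B3, B3–B4, B4–B5, B5–B6

Every bag has size at most 4, so the width is 4 − 1 = 3 and tw(G) ≤ 3. For the lower bound: the 4 vertex sets {3,5,7}, {4}, {0}, {1,2,6,8} are disjoint, each induces a connected subgraph, and every pair is joined by at least one edge of G. Contracting each set to a single vertex therefore yields K_{4} as a minor, and since treewidth is minor-monotone, tw(G) ≥ tw(K_{4}) = 3. Combining the bounds, tw(G) = 3.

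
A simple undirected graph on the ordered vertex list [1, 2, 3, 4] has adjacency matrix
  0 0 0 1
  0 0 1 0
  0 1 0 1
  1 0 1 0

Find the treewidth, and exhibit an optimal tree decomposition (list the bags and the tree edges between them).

Each bag holds 2 vertices, so the decomposition has width 1, which upper-bounds the treewidth. Any graph with an edge has treewidth ≥ 1, and G has the edge 4–3. Combining the bounds, tw(G) = 1.

Treewidth 1.
One optimal decomposition is:
Bags: B1 = {3, 4}  B2 = {1, 4}  B3 = {2, 3}
Tree: B1–B2, B1–B3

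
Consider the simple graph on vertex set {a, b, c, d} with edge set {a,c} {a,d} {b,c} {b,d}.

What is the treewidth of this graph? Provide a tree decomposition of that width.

Treewidth 2.
One such decomposition:
Bags: B1 = {b, c, d}  B2 = {a, c, d}
Tree: B1–B2

The largest bag has 3 vertices, giving width 2; this decomposition certifies tw(G) ≤ 2. For the lower bound, G contains the cycle c–b–d–a–c, so G is not a forest; only forests have treewidth ≤ 1, hence tw(G) ≥ 2. Hence tw(G) = 2 exactly.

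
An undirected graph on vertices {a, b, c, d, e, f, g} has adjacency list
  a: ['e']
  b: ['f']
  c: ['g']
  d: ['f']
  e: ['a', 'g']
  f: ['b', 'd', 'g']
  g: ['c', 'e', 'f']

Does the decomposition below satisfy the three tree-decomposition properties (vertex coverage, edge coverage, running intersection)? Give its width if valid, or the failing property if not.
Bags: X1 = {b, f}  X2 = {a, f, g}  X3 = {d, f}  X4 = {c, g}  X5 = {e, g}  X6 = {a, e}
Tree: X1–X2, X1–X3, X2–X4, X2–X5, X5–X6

No — bags containing vertex a are not connected in the tree.

A tree decomposition must satisfy three properties: every vertex lies in some bag; for every edge, both endpoints lie together in some bag; and for every vertex, the bags containing it form a connected subtree. Here bags containing vertex a are not connected in the tree, so the decomposition is invalid.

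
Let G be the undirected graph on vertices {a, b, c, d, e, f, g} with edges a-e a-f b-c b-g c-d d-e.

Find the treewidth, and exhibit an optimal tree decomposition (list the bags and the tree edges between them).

Every bag has size at most 2, so the width is 2 − 1 = 1 and tw(G) ≤ 1. Any graph with an edge has treewidth ≥ 1, and G has the edge g–b. The upper and lower bounds meet at 1, so that is the treewidth.

Treewidth 1.
One optimal decomposition is:
Bags: B1 = {b, g}  B2 = {b, c}  B3 = {c, d}  B4 = {d, e}  B5 = {a, e}  B6 = {a, f}
Tree: B1–B2, B2–B3, B3–B4, B4–B5, B5–B6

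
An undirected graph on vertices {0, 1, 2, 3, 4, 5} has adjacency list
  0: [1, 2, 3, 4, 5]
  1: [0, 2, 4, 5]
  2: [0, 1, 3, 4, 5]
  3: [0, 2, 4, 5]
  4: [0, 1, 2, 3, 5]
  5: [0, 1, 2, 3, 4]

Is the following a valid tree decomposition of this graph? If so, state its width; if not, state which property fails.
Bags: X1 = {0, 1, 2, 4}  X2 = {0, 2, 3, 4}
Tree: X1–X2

A tree decomposition must satisfy three properties: every vertex lies in some bag; for every edge, both endpoints lie together in some bag; and for every vertex, the bags containing it form a connected subtree. Here vertex 5 appears in no bag, so the decomposition is invalid.

No — vertex 5 appears in no bag.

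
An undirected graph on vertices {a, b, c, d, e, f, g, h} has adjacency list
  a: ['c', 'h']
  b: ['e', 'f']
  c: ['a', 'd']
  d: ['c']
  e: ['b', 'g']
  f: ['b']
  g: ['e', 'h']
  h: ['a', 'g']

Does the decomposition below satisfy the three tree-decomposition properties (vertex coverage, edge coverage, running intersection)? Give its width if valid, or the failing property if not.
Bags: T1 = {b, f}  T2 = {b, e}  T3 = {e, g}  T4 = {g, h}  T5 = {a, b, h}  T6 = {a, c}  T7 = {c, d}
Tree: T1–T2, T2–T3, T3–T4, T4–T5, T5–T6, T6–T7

No — bags containing vertex b are not connected in the tree.

A tree decomposition must satisfy three properties: every vertex lies in some bag; for every edge, both endpoints lie together in some bag; and for every vertex, the bags containing it form a connected subtree. Here bags containing vertex b are not connected in the tree, so the decomposition is invalid.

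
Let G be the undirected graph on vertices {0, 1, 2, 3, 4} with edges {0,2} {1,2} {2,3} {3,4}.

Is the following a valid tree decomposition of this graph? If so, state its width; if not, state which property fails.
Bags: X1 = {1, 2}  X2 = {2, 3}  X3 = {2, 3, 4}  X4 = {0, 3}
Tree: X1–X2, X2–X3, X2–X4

A tree decomposition must satisfy three properties: every vertex lies in some bag; for every edge, both endpoints lie together in some bag; and for every vertex, the bags containing it form a connected subtree. Here edge (2,0) lies in no bag, so the decomposition is invalid.

No — edge (2,0) lies in no bag.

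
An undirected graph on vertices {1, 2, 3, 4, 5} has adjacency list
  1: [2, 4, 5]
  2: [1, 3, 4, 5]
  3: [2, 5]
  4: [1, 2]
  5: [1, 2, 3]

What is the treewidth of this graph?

2

A width-2 tree decomposition is:
Bags: B1 = {2, 3, 5}  B2 = {1, 2, 5}  B3 = {1, 2, 4}
Tree: B1–B2, B2–B3
Every bag has size at most 3, so the width is 3 − 1 = 2 and tw(G) ≤ 2. For the lower bound, the 3 vertices {1, 2, 4} are pairwise adjacent, and any tree decomposition puts a clique entirely inside one bag — forcing width ≥ 2. Therefore the treewidth is 2.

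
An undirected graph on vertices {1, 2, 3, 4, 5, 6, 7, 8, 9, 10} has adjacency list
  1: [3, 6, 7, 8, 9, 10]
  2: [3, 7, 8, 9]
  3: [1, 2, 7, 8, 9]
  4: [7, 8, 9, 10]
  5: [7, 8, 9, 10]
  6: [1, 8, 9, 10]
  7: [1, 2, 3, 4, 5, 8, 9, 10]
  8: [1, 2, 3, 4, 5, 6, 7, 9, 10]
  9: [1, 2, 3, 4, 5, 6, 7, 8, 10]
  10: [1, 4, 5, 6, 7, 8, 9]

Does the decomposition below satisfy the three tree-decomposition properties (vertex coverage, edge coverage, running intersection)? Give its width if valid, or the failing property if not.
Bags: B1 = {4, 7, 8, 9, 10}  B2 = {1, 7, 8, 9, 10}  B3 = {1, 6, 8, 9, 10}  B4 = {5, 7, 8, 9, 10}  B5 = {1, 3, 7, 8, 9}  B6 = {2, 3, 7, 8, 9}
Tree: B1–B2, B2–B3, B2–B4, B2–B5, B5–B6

Yes; width 4.

Vertex coverage: the bags together contain {1, 2, 3, 4, 5, 6, 7, 8, 9, 10}, the full vertex set. Edge coverage: each edge of G has both endpoints in at least one bag. Running intersection: for every vertex, the bags containing it form a connected subtree. All three properties hold, so this is a valid tree decomposition of width max|bag| − 1 = 4, and hence tw(G) ≤ 4.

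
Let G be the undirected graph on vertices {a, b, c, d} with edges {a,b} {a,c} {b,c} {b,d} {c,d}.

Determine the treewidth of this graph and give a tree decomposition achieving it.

Treewidth 2.
One such decomposition:
Bags: B1 = {b, c, d}  B2 = {a, b, c}
Tree: B1–B2

Every bag has size at most 3, so the width is 3 − 1 = 2 and tw(G) ≤ 2. Conversely, {b, c, d} is a clique of size 3, and the vertices of any clique must share a bag in every tree decomposition; so some bag has ≥ 3 vertices and tw(G) ≥ 2. The upper and lower bounds meet at 2, so that is the treewidth.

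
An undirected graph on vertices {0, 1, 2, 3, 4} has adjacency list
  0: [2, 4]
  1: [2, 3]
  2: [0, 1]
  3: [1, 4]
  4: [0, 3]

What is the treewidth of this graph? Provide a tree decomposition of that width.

Each bag holds 3 vertices, so the decomposition has width 2, which upper-bounds the treewidth. Since 3–1–2–0–4–3 is a cycle in G, G is not acyclic. Forests are exactly the graphs of treewidth ≤ 1, so tw(G) ≥ 2. The upper and lower bounds meet at 2, so that is the treewidth.

Treewidth 2.
One optimal decomposition is:
Bags: B1 = {1, 2, 3}  B2 = {0, 2, 3}  B3 = {0, 3, 4}
Tree: B1–B2, B2–B3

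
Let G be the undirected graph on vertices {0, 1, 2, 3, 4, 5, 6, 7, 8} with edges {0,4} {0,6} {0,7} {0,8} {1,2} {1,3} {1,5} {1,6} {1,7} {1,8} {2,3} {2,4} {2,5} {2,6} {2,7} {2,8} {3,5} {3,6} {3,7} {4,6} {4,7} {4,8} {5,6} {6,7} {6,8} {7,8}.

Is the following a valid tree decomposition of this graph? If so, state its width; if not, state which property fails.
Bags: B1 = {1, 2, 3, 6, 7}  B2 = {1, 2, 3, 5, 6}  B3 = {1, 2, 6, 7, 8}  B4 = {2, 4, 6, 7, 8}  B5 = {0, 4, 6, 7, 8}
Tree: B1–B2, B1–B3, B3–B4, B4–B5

Yes; width 4.

Checking the three conditions: (i) the bags cover all of {0, 1, 2, 3, 4, 5, 6, 7, 8}; (ii) for each edge, some bag contains both endpoints; (iii) the bags containing any fixed vertex form a subtree. All hold, so the decomposition is valid with width 5 − 1 = 4.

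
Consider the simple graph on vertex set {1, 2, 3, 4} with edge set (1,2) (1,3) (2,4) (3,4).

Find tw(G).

2

A width-2 tree decomposition is:
Bags: B1 = {2, 3, 4}  B2 = {1, 2, 3}
Tree: B1–B2
Every bag has size at most 3, so the width is 3 − 1 = 2 and tw(G) ≤ 2. Since 2–4–3–1–2 is a cycle in G, G is not acyclic. Forests are exactly the graphs of treewidth ≤ 1, so tw(G) ≥ 2. Combining the bounds, tw(G) = 2.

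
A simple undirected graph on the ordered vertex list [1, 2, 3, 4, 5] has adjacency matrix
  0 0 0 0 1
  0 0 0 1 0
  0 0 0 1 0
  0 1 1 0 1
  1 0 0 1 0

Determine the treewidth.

A width-1 tree decomposition is:
Bags: B1 = {1, 5}  B2 = {4, 5}  B3 = {2, 4}  B4 = {3, 4}
Tree: B1–B2, B2–B3, B3–B4
Each bag holds 2 vertices, so the decomposition has width 1, which upper-bounds the treewidth. Since G has at least one edge (e.g. 5–1), it is not an edgeless graph, so tw(G) ≥ 1. Combining the bounds, tw(G) = 1.

1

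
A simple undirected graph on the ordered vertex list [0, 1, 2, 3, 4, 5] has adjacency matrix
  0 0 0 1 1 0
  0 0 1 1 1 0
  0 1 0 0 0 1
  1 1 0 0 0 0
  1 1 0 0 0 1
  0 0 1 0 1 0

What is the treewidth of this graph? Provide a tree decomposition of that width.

Every bag has size at most 3, so the width is 3 − 1 = 2 and tw(G) ≤ 2. Since 5–2–1–4–5 is a cycle in G, G is not acyclic. Forests are exactly the graphs of treewidth ≤ 1, so tw(G) ≥ 2. The upper and lower bounds meet at 2, so that is the treewidth.

Treewidth 2.
Bags: B1 = {2, 4, 5}  B2 = {1, 2, 4}  B3 = {0, 1, 4}  B4 = {0, 1, 3}
Tree: B1–B2, B2–B3, B3–B4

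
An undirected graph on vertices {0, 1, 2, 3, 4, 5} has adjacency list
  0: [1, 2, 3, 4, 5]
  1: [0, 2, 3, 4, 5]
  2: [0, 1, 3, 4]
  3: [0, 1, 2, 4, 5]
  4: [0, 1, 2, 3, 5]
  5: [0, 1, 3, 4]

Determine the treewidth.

A width-4 tree decomposition is:
Bags: B1 = {0, 1, 3, 4, 5}  B2 = {0, 1, 2, 3, 4}
Tree: B1–B2
Each bag holds 5 vertices, so the decomposition has width 4, which upper-bounds the treewidth. On the other hand G contains the 5-clique {0, 1, 2, 3, 4}. A clique must lie in a single bag of any decomposition, so no decomposition can have width below 4. The upper and lower bounds meet at 4, so that is the treewidth.

4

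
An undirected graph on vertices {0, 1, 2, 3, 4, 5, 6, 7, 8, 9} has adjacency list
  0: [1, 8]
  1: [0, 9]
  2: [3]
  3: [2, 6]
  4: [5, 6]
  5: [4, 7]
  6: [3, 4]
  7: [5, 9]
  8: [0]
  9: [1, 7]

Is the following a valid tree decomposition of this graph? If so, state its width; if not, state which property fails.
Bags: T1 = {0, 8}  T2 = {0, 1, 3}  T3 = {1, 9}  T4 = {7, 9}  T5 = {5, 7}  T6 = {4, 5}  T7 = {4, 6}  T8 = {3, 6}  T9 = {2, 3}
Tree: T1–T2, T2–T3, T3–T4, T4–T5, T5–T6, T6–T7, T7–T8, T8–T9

No — bags containing vertex 3 are not connected in the tree.

A tree decomposition must satisfy three properties: every vertex lies in some bag; for every edge, both endpoints lie together in some bag; and for every vertex, the bags containing it form a connected subtree. Here bags containing vertex 3 are not connected in the tree, so the decomposition is invalid.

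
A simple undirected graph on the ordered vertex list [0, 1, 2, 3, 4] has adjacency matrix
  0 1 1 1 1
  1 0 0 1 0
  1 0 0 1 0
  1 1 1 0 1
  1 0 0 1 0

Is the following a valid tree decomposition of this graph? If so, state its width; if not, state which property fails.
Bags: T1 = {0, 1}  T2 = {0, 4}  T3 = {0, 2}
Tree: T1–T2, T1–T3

No — vertex 3 appears in no bag.

A tree decomposition must satisfy three properties: every vertex lies in some bag; for every edge, both endpoints lie together in some bag; and for every vertex, the bags containing it form a connected subtree. Here vertex 3 appears in no bag, so the decomposition is invalid.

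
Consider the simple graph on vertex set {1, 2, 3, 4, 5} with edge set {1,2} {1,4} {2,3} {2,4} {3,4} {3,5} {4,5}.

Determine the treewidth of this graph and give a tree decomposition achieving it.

The largest bag has 3 vertices, giving width 2; this decomposition certifies tw(G) ≤ 2. On the other hand G contains the 3-clique {1, 2, 4}. A clique must lie in a single bag of any decomposition, so no decomposition can have width below 2. The upper and lower bounds meet at 2, so that is the treewidth.

Treewidth 2.
One such decomposition:
Bags: B1 = {3, 4, 5}  B2 = {2, 3, 4}  B3 = {1, 2, 4}
Tree: B1–B2, B2–B3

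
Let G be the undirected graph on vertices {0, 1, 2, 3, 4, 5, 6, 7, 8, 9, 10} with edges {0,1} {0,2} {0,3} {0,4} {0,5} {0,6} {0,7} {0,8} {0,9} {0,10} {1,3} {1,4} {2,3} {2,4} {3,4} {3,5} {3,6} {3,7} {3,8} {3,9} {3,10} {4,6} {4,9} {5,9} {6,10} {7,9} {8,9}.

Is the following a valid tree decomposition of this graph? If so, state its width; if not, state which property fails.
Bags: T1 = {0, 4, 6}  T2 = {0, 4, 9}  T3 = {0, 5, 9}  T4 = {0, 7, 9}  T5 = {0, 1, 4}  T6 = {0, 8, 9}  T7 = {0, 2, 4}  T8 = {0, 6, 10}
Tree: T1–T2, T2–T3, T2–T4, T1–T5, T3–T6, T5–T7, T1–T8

No — vertex 3 appears in no bag.

A tree decomposition must satisfy three properties: every vertex lies in some bag; for every edge, both endpoints lie together in some bag; and for every vertex, the bags containing it form a connected subtree. Here vertex 3 appears in no bag, so the decomposition is invalid.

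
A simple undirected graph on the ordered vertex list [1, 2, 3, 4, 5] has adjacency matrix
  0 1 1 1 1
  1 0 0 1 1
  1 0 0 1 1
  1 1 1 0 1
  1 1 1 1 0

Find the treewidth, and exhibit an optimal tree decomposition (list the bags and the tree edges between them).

Treewidth 3.
Bags: B1 = {1, 2, 4, 5}  B2 = {1, 3, 4, 5}
Tree: B1–B2

Every bag has size at most 4, so the width is 4 − 1 = 3 and tw(G) ≤ 3. Conversely, {1, 2, 4, 5} is a clique of size 4, and the vertices of any clique must share a bag in every tree decomposition; so some bag has ≥ 4 vertices and tw(G) ≥ 3. Therefore the treewidth is 3.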